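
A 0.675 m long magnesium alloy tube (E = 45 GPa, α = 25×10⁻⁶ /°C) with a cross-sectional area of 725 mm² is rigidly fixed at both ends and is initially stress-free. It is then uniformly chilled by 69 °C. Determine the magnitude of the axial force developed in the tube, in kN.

P ≈ 56.3 kN (tensile)

Full restraint means ε = 0, so the stress is σ = EαΔT = 45×10³ × 25×10⁻⁶ × 69 = 77.62 MPa.
Axial force P = σA = 77.62 × 725 = 56280 N = 56.28 kN, tensile.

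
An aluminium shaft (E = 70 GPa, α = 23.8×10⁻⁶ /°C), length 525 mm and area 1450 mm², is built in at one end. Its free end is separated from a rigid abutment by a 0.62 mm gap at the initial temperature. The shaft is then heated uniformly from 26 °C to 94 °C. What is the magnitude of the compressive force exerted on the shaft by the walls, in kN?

Free thermal elongation = αΔT L = 23.8×10⁻⁶ × 68 × 525 = 0.8497 mm.
After closing the 0.62 mm clearance, 0.8497 − 0.62 = 0.2297 mm of expansion remains to be suppressed by the wall.
That suppressed elongation corresponds to σ = E·Δ/L = 70×10³ × 0.2297/525 = 30.62 MPa.
P = σA = 30.62 × 1450 = 44.4 kN.

P ≈ 44.4 kN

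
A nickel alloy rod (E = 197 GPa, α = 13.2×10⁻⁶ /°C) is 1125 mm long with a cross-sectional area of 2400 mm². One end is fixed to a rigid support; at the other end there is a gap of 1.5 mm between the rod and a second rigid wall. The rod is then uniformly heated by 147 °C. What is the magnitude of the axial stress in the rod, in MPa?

σ ≈ 120 MPa (compressive)

Free thermal elongation = αΔT L = 13.2×10⁻⁶ × 147 × 1125 = 2.183 mm.
After closing the 1.5 mm clearance, 2.183 − 1.5 = 0.6829 mm of expansion remains to be suppressed by the wall.
That suppressed elongation corresponds to σ = E·Δ/L = 197×10³ × 0.6829/1125 = 119.6 MPa.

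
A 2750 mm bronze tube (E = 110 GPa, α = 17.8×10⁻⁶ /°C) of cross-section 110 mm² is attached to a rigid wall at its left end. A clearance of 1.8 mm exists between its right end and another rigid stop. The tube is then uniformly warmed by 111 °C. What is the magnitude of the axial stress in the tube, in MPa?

Unrestrained expansion: δ_free = αΔT L = 17.8×10⁻⁶ × 111 × 2750 = 5.433 mm.
This exceeds the 1.8 mm gap, so the wall pushes back. The portion of expansion that must be recovered elastically is δ_free − gap = 5.433 − 1.8 = 3.633 mm.
So σ = E(δ_free − g)/L = 110×10³ × 3.633/2750 = 145.3 MPa.

σ ≈ 145 MPa (compressive)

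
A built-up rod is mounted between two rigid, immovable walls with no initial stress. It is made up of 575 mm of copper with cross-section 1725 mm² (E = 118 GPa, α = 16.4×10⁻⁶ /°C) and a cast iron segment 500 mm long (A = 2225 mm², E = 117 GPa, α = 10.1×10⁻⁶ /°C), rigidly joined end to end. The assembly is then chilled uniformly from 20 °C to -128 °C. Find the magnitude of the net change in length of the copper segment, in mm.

|ΔL| ≈ 0.12 mm

Free thermal contraction of the whole bar: Σ αᵢΔT Lᵢ = 16.4×10⁻⁶×148×575 + 10.1×10⁻⁶×148×500 = 2.143 mm.
The rigid supports impose zero overall length change; the single axial force P common to all segments must satisfy P Σ Lᵢ/(AᵢEᵢ) = δ_free.
The series flexibility is Σ Lᵢ/(AᵢEᵢ) = 575/(1725×118×10³) + 500/(2225×117×10³) = 4.746×10⁻⁶ mm/N.
P = 2.143 / 4.746×10⁻⁶ = 451600 N = 451.6 kN, tensile.
For the copper segment, free thermal change = 16.4×10⁻⁶×148×575 = 1.396 mm and elastic change from P = 451600×575/(1725×118×10³) = 1.276 mm; these oppose, so the net change is 0.12 mm (segment shortens).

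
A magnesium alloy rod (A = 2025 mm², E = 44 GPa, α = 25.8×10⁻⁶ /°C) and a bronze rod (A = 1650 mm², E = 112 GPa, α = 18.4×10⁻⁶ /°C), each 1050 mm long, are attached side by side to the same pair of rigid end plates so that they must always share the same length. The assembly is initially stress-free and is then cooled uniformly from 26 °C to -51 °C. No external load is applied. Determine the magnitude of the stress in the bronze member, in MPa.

Equilibrium of a rigid end plate with no external load gives equal and opposite internal forces ±P in the two members. Since α_{magnesium alloy} > α_{bronze}, cooling drives the magnesium alloy into tension and the bronze into compression.
Equating the net (thermal + elastic) strains gives |α₁ − α₂|·ΔT = P·[1/(A₁E₁) + 1/(A₂E₂)].
|α₁ − α₂|·ΔT = 7.4×10⁻⁶ × 77 = 0.0005698.
1/(A₁E₁) + 1/(A₂E₂) = 1/(2025×44×10³) + 1/(1650×112×10³) = 1.663×10⁻⁸ N⁻¹.
P = 0.0005698 / 1.663×10⁻⁸ = 34250 N = 34.25 kN.
σ_{bronze} = P/A₂ = 34250/1650 = 20.76 MPa, compressive.

σ ≈ 20.8 MPa (compressive)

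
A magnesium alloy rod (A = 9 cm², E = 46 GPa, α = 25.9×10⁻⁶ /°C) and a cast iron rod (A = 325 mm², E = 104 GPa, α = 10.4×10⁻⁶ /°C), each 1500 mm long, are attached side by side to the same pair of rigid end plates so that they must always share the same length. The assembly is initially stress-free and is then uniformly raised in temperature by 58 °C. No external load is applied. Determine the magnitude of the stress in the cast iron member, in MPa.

σ ≈ 51.5 MPa (tensile)

The magnesium alloy has the larger α, so on heating it would change length more than the cast iron if both were free. The rigid plates force a common final length, so the magnesium alloy is put into compression and the cast iron into tension, with equal and opposite forces P (no external load).
Equating the net (thermal + elastic) strains gives |α₁ − α₂|·ΔT = P·[1/(A₁E₁) + 1/(A₂E₂)].
|α₁ − α₂|·ΔT = 15.5×10⁻⁶ × 58 = 0.000899.
1/(A₁E₁) + 1/(A₂E₂) = 1/(900×46×10³) + 1/(325×104×10³) = 5.374×10⁻⁸ N⁻¹.
P = 0.000899 / 5.374×10⁻⁸ = 16730 N = 16.73 kN.
σ_{cast iron} = P/A₂ = 16730/325 = 51.47 MPa, tensile.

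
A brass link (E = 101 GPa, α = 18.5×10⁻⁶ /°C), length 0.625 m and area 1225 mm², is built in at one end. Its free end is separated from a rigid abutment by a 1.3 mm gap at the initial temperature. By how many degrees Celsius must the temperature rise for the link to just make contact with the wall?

ΔT ≈ 112 °C

The gap closes when αΔT L = 1.3 mm, since the link is still unstressed at that instant.
ΔT = 1.3 / (18.5×10⁻⁶ × 625) = 112.4 °C.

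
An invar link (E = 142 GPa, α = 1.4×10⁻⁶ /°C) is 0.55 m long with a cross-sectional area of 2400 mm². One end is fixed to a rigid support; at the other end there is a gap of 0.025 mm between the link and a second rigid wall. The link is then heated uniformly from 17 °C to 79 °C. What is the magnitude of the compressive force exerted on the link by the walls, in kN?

P ≈ 14.1 kN

If the wall were absent the link would grow by αΔT L = 1.4×10⁻⁶ × 62 × 550 = 0.04774 mm.
The gap closes (δ_free > 0.025 mm) and the wall then resists a further 0.04774 − 0.025 = 0.02274 mm of expansion.
That suppressed elongation corresponds to σ = E·Δ/L = 142×10³ × 0.02274/550 = 5.871 MPa.
P = σA = 5.871 × 2400 = 14.09 kN.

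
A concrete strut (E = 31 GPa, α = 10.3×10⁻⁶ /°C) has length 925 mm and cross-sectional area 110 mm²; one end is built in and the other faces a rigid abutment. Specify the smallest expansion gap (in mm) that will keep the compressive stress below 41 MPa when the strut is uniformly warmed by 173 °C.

g ≈ 0.425 mm

Free expansion if unrestrained: δ_free = αΔT L = 10.3×10⁻⁶ × 173 × 925 = 1.648 mm.
A stress of 41 MPa corresponds to the wall pushing the strut back by σL/E = 41×925/(31×10³) = 1.223 mm.
The gap must absorb the remainder: g_min = 1.648 − 1.223 = 0.4249 mm.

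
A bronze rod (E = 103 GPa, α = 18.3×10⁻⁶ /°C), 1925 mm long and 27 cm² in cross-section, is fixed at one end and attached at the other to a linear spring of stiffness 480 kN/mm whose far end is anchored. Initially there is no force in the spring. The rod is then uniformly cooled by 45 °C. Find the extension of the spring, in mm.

δ ≈ 0.367 mm

The unrestrained thermal change is αΔT L = 18.3×10⁻⁶ × 45 × 1925 = 1.585 mm.
With a force P in the spring, the elastic change of the rod is PL/(AE) and that of the spring is P/k; compatibility requires their sum to equal δ_free.
P [ L/(AE) + 1/k ] = δ_free → P [ 1925/(2700×103×10³) + 1/(480×10³) ] = 1.585.
P = 1.585 / 9.005×10⁻⁶ = 176000 N.
Spring extension = P/k = 176000/(480×10³) = 0.3667 mm.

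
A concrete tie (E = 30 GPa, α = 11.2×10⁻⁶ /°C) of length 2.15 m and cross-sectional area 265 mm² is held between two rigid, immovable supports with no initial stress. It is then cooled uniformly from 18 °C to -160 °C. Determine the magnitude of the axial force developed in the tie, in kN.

P ≈ 15.8 kN (tensile)

Full restraint means ε = 0, so the stress is σ = EαΔT = 30×10³ × 11.2×10⁻⁶ × 178 = 59.81 MPa.
Axial force P = σA = 59.81 × 265 = 15850 N = 15.85 kN, tensile.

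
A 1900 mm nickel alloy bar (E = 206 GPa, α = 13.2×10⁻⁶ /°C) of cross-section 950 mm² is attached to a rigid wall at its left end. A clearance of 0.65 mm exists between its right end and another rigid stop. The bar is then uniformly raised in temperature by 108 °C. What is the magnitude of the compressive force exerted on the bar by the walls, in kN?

Free thermal elongation = αΔT L = 13.2×10⁻⁶ × 108 × 1900 = 2.709 mm.
After closing the 0.65 mm clearance, 2.709 − 0.65 = 2.059 mm of expansion remains to be suppressed by the wall.
So σ = E(δ_free − g)/L = 206×10³ × 2.059/1900 = 223.2 MPa.
Force on the wall = σA = 223.2 × 950 mm² = 212 kN.

P ≈ 212 kN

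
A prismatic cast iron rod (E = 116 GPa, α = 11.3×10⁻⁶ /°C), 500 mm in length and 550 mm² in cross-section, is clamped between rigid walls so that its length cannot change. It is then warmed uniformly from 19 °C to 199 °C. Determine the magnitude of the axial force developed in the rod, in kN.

P ≈ 130 kN (compressive)

The ends cannot move, so σ = EαΔT = 116×10³ × 11.3×10⁻⁶ × 180 = 235.9 MPa.
P = AEαΔT = 550 × 116×10³ × 11.3×10⁻⁶ × 180 = 129.8 kN (compressive).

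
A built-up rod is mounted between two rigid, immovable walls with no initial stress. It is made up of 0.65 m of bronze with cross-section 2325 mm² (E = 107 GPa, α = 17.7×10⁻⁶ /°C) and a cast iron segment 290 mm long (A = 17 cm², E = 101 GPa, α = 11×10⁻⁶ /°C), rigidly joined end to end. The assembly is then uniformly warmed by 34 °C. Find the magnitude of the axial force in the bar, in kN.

P ≈ 116 kN (compressive)

With the walls removed the bar would change length by δ_free = Σ αᵢΔT Lᵢ = 17.7×10⁻⁶×34×650 + 11×10⁻⁶×34×290 = 0.4996 mm.
The rigid supports impose zero overall length change; the single axial force P common to all segments must satisfy P Σ Lᵢ/(AᵢEᵢ) = δ_free.
The series flexibility is Σ Lᵢ/(AᵢEᵢ) = 650/(2325×107×10³) + 290/(1700×101×10³) = 4.302×10⁻⁶ mm/N.
So P = 0.4996 / 4.302×10⁻⁶ = 116.1 kN, compressive.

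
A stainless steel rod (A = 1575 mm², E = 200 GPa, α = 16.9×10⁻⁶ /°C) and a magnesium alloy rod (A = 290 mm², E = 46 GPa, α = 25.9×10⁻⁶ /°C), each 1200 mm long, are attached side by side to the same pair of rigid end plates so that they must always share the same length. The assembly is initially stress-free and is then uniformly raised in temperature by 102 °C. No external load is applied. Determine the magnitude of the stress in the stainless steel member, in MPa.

σ ≈ 7.46 MPa (tensile)

Equilibrium of a rigid end plate with no external load gives equal and opposite internal forces ±P in the two members. Since α_{magnesium alloy} > α_{stainless steel}, heating drives the magnesium alloy into compression and the stainless steel into tension.
Compatibility of the two members (thermal + elastic change equal): (α₁ − α₂)ΔT = P·[1/(A₁E₁) + 1/(A₂E₂)].
|α₁ − α₂|·ΔT = 9×10⁻⁶ × 102 = 0.000918.
1/(A₁E₁) + 1/(A₂E₂) = 1/(1575×200×10³) + 1/(290×46×10³) = 7.814×10⁻⁸ N⁻¹.
So P = 0.000918 / 7.814×10⁻⁸ = 11.75 kN.
σ_{stainless steel} = P/A₁ = 11750/1575 = 7.459 MPa, tensile.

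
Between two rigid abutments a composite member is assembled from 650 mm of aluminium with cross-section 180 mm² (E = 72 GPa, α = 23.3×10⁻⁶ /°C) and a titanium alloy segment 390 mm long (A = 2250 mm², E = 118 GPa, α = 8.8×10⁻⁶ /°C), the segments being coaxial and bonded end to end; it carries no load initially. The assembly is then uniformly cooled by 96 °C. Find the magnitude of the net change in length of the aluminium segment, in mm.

|ΔL| ≈ 0.279 mm

Free thermal contraction of the whole bar: Σ αᵢΔT Lᵢ = 23.3×10⁻⁶×96×650 + 8.8×10⁻⁶×96×390 = 1.783 mm.
The rigid supports impose zero overall length change; the single axial force P common to all segments must satisfy P Σ Lᵢ/(AᵢEᵢ) = δ_free.
The series flexibility is Σ Lᵢ/(AᵢEᵢ) = 650/(180×72×10³) + 390/(2250×118×10³) = 5.162×10⁻⁵ mm/N.
Hence P = δ_free / Σ(L/AE) = 1.783/5.162×10⁻⁵ = 34.55 kN (tensile).
For the aluminium segment, free thermal change = 23.3×10⁻⁶×96×650 = 1.454 mm and elastic change from P = 34550×650/(180×72×10³) = 1.733 mm; these oppose, so the net change is 0.279 mm (segment lengthens).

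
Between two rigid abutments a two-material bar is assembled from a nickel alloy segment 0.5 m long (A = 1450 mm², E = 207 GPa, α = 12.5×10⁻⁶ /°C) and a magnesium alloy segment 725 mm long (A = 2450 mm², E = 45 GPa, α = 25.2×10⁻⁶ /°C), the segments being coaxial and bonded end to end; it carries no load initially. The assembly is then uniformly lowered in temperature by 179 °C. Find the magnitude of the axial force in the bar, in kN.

With the walls removed the bar would change length by δ_free = Σ αᵢΔT Lᵢ = 12.5×10⁻⁶×179×500 + 25.2×10⁻⁶×179×725 = 4.389 mm.
The walls prevent any net length change, so an axial force P (same in every segment) develops. Compatibility: P · Σ Lᵢ/(AᵢEᵢ) = δ_free.
Σ Lᵢ/(AᵢEᵢ) = 500/(1450×207×10³) + 725/(2450×45×10³) = 8.242×10⁻⁶ mm/N.
Hence P = δ_free / Σ(L/AE) = 4.389/8.242×10⁻⁶ = 532.5 kN (tensile).

P ≈ 533 kN (tensile)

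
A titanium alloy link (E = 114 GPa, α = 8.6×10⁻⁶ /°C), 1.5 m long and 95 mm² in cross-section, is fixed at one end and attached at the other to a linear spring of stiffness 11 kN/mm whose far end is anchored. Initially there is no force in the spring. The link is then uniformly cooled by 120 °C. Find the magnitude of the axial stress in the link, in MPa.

The unrestrained thermal change is αΔT L = 8.6×10⁻⁶ × 120 × 1500 = 1.548 mm.
With a force P in the spring, the elastic change of the link is PL/(AE) and that of the spring is P/k; compatibility requires their sum to equal δ_free.
So P = δ_free / [L/(AE) + 1/k] = 1.548 / [ 1500/(95×114×10³) + 1/(11×10³) ].
P = 1.548 / 0.0002294 = 6748 N.
σ = P/A = 6748/95 = 71.03 MPa.

σ ≈ 71 MPa (tensile)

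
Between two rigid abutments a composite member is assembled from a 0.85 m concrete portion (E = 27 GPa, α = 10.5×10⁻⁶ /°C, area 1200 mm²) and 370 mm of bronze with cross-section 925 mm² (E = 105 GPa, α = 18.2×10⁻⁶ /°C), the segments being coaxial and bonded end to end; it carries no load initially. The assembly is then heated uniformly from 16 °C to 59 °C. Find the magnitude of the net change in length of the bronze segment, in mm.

If the supports were absent, the total length change would be Σ αᵢΔT Lᵢ = 10.5×10⁻⁶×43×850 + 18.2×10⁻⁶×43×370 = 0.6733 mm.
Since the ends are fixed, an axial force P builds up, equal in every segment, with P · Σ Lᵢ/(AᵢEᵢ) = δ_free.
The series flexibility is Σ Lᵢ/(AᵢEᵢ) = 850/(1200×27×10³) + 370/(925×105×10³) = 3.004×10⁻⁵ mm/N.
So P = 0.6733 / 3.004×10⁻⁵ = 22.41 kN, compressive.
For the bronze segment, free thermal change = 18.2×10⁻⁶×43×370 = 0.2896 mm and elastic change from P = 22410×370/(925×105×10³) = 0.08538 mm; these oppose, so the net change is 0.204 mm (segment lengthens).

|ΔL| ≈ 0.204 mm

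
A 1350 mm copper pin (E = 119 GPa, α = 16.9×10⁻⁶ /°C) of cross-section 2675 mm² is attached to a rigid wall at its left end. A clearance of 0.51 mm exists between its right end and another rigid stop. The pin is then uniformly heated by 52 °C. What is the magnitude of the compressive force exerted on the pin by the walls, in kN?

Unrestrained expansion: δ_free = αΔT L = 16.9×10⁻⁶ × 52 × 1350 = 1.186 mm.
This exceeds the 0.51 mm gap, so the wall pushes back. The portion of expansion that must be recovered elastically is δ_free − gap = 1.186 − 0.51 = 0.6764 mm.
That suppressed elongation corresponds to σ = E·Δ/L = 119×10³ × 0.6764/1350 = 59.62 MPa.
Force on the wall = σA = 59.62 × 2675 mm² = 159.5 kN.

P ≈ 159 kN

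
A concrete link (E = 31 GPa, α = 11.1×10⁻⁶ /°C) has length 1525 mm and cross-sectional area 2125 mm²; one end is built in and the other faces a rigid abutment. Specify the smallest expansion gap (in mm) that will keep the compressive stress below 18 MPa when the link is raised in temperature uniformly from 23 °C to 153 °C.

g ≈ 1.32 mm

Free expansion if unrestrained: δ_free = αΔT L = 11.1×10⁻⁶ × 130 × 1525 = 2.201 mm.
At the allowable stress the elastic shortening the wall may impose is σL/E = 18 × 1525 / (31×10³) = 0.8855 mm.
The gap must absorb the remainder: g_min = 2.201 − 0.8855 = 1.315 mm.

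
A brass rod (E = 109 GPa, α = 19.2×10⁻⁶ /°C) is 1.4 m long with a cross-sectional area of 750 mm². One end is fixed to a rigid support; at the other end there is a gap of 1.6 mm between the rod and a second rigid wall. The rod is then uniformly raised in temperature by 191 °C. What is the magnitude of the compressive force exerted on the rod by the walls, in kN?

P ≈ 206 kN

Free thermal elongation = αΔT L = 19.2×10⁻⁶ × 191 × 1400 = 5.134 mm.
After closing the 1.6 mm clearance, 5.134 − 1.6 = 3.534 mm of expansion remains to be suppressed by the wall.
So σ = E(δ_free − g)/L = 109×10³ × 3.534/1400 = 275.2 MPa.
P = σA = 275.2 × 750 = 206.4 kN.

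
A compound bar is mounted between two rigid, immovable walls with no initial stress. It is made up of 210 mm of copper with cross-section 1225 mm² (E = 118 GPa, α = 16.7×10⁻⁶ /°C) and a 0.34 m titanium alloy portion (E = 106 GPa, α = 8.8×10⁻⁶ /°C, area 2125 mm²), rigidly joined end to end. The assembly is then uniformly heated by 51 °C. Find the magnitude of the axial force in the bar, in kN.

P ≈ 112 kN (compressive)

Free thermal expansion of the whole bar: Σ αᵢΔT Lᵢ = 16.7×10⁻⁶×51×210 + 8.8×10⁻⁶×51×340 = 0.3314 mm.
Since the ends are fixed, an axial force P builds up, equal in every segment, with P · Σ Lᵢ/(AᵢEᵢ) = δ_free.
Σ Lᵢ/(AᵢEᵢ) = 210/(1225×118×10³) + 340/(2125×106×10³) = 2.962×10⁻⁶ mm/N.
P = 0.3314 / 2.962×10⁻⁶ = 111900 N = 111.9 kN, compressive.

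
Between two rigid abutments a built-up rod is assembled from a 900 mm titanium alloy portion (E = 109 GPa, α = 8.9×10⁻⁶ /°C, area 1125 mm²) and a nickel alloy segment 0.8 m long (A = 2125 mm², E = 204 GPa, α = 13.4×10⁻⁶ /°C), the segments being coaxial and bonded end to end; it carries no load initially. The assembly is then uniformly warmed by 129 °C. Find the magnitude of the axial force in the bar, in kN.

P ≈ 263 kN (compressive)

Free thermal expansion of the whole bar: Σ αᵢΔT Lᵢ = 8.9×10⁻⁶×129×900 + 13.4×10⁻⁶×129×800 = 2.416 mm.
The walls prevent any net length change, so an axial force P (same in every segment) develops. Compatibility: P · Σ Lᵢ/(AᵢEᵢ) = δ_free.
The series flexibility is Σ Lᵢ/(AᵢEᵢ) = 900/(1125×109×10³) + 800/(2125×204×10³) = 9.185×10⁻⁶ mm/N.
So P = 2.416 / 9.185×10⁻⁶ = 263.1 kN, compressive.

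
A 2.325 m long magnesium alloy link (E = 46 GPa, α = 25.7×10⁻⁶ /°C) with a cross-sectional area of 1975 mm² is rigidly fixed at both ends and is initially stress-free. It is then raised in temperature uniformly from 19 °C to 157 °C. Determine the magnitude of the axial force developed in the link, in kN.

With zero net strain, σ = E·αΔT = 46 GPa × 25.7×10⁻⁶ × 138 = 163.1 MPa.
Axial force P = σA = 163.1 × 1975 = 322200 N = 322.2 kN, compressive.

P ≈ 322 kN (compressive)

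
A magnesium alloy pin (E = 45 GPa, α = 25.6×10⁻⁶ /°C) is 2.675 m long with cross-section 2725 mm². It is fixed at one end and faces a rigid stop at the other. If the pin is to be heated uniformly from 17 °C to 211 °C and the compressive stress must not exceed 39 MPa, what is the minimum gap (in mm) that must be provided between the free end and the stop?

g ≈ 11 mm

With no wall the pin would lengthen by αΔT L = 25.6×10⁻⁶ × 194 × 2675 = 13.29 mm.
At the allowable stress the elastic shortening the wall may impose is σL/E = 39 × 2675 / (45×10³) = 2.318 mm.
So the gap has to take up the difference, g_min = δ_free − σL/E = 13.29 − 2.318 = 10.97 mm.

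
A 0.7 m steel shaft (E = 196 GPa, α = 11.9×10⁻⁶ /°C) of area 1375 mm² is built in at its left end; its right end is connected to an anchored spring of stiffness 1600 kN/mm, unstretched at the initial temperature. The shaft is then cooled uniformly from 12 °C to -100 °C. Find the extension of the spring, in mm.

δ ≈ 0.181 mm

If the spring were absent the shaft would shorten by αΔT L = 11.9×10⁻⁶ × 112 × 700 = 0.933 mm.
Let P be the tensile force in the spring. The shaft extends elastically by PL/(AE) and the spring stretches by P/k; together these equal δ_free.
P [ L/(AE) + 1/k ] = δ_free → P [ 700/(1375×196×10³) + 1/(1600×10³) ] = 0.933.
P = 0.933 / 3.222×10⁻⁶ = 289500 N.
Spring extension = P/k = 289500/(1600×10³) = 0.181 mm.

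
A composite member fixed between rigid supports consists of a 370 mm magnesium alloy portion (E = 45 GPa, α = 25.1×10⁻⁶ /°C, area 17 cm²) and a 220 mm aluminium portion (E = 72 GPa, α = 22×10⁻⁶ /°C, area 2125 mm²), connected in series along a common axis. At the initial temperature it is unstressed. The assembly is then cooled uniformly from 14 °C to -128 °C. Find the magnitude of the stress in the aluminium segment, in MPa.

σ ≈ 150 MPa (tensile)

With the walls removed the bar would change length by δ_free = Σ αᵢΔT Lᵢ = 25.1×10⁻⁶×142×370 + 22×10⁻⁶×142×220 = 2.006 mm.
Since the ends are fixed, an axial force P builds up, equal in every segment, with P · Σ Lᵢ/(AᵢEᵢ) = δ_free.
The series flexibility is Σ Lᵢ/(AᵢEᵢ) = 370/(1700×45×10³) + 220/(2125×72×10³) = 6.275×10⁻⁶ mm/N.
Hence P = δ_free / Σ(L/AE) = 2.006/6.275×10⁻⁶ = 319.7 kN (tensile).
σ_{aluminium} = P / A = 319700 / 2125 = 150.5 MPa.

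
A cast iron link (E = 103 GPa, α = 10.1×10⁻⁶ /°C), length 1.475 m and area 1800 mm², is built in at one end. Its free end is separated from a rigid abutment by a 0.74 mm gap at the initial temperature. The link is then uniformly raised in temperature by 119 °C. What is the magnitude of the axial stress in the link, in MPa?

σ ≈ 72.1 MPa (compressive)

If the wall were absent the link would grow by αΔT L = 10.1×10⁻⁶ × 119 × 1475 = 1.773 mm.
This exceeds the 0.74 mm gap, so the wall pushes back. The portion of expansion that must be recovered elastically is δ_free − gap = 1.773 − 0.74 = 1.033 mm.
Compatibility: PL/(AE) = 1.033 mm, so σ = P/A = E × (1.033/1475) = 72.12 MPa.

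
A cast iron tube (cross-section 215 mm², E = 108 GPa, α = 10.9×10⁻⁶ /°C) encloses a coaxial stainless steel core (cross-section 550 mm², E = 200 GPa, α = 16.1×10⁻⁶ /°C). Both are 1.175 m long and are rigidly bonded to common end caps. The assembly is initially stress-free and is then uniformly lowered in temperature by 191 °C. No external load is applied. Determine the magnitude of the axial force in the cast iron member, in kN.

The stainless steel has the larger α, so on cooling it would change length more than the cast iron if both were free. The rigid plates force a common final length, so the stainless steel is put into tension and the cast iron into compression, with equal and opposite forces P (no external load).
Setting the final lengths equal and cancelling L: (α₁ − α₂)ΔT = P/(A₁E₁) + P/(A₂E₂).
|α₁ − α₂|·ΔT = 5.2×10⁻⁶ × 191 = 0.0009932.
1/(A₁E₁) + 1/(A₂E₂) = 1/(215×108×10³) + 1/(550×200×10³) = 5.216×10⁻⁸ N⁻¹.
P = 0.0009932 / 5.216×10⁻⁸ = 19040 N = 19.04 kN.

P ≈ 19 kN (compressive in the cast iron)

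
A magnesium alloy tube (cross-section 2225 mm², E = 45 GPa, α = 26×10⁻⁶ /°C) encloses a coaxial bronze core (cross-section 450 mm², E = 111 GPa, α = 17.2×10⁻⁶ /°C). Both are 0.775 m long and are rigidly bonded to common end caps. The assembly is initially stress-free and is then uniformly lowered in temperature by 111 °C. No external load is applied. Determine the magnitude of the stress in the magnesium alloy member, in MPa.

σ ≈ 14.6 MPa (tensile)

Both members must finish at the same length. With the larger α, the magnesium alloy tends to over-contract; the plates restrain it, putting the magnesium alloy in tension and the bronze in compression. With no external load the two internal forces are equal and opposite, magnitude P.
Equating the net (thermal + elastic) strains gives |α₁ − α₂|·ΔT = P·[1/(A₁E₁) + 1/(A₂E₂)].
|α₁ − α₂|·ΔT = 8.8×10⁻⁶ × 111 = 0.0009768.
1/(A₁E₁) + 1/(A₂E₂) = 1/(2225×45×10³) + 1/(450×111×10³) = 3.001×10⁻⁸ N⁻¹.
So P = 0.0009768 / 3.001×10⁻⁸ = 32.55 kN.
σ_{magnesium alloy} = P/A₁ = 32550/2225 = 14.63 MPa, tensile.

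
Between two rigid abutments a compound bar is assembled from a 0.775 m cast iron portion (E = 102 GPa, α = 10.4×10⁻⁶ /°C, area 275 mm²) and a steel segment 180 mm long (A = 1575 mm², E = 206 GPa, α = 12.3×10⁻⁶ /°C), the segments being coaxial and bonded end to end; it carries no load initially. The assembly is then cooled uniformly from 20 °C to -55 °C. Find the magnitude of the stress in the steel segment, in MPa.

With the walls removed the bar would change length by δ_free = Σ αᵢΔT Lᵢ = 10.4×10⁻⁶×75×775 + 12.3×10⁻⁶×75×180 = 0.7706 mm.
The rigid supports impose zero overall length change; the single axial force P common to all segments must satisfy P Σ Lᵢ/(AᵢEᵢ) = δ_free.
The series flexibility is Σ Lᵢ/(AᵢEᵢ) = 775/(275×102×10³) + 180/(1575×206×10³) = 2.818×10⁻⁵ mm/N.
Hence P = δ_free / Σ(L/AE) = 0.7706/2.818×10⁻⁵ = 27.34 kN (tensile).
σ_{steel} = P / A = 27340 / 1575 = 17.36 MPa.

σ ≈ 17.4 MPa (tensile)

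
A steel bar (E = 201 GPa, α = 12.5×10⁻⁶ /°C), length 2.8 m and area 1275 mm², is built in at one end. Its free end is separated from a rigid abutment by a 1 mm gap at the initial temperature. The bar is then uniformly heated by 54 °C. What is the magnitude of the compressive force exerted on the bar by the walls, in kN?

P ≈ 81.5 kN

If the wall were absent the bar would grow by αΔT L = 12.5×10⁻⁶ × 54 × 2800 = 1.89 mm.
The gap closes (δ_free > 1 mm) and the wall then resists a further 1.89 − 1 = 0.89 mm of expansion.
So σ = E(δ_free − g)/L = 201×10³ × 0.89/2800 = 63.89 MPa.
Force on the wall = σA = 63.89 × 1275 mm² = 81.46 kN.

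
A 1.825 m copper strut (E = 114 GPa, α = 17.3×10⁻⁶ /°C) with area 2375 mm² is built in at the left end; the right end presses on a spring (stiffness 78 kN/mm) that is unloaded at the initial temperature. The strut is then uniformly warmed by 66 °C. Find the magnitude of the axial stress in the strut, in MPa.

σ ≈ 44.9 MPa (compressive)

If the spring were absent the strut would lengthen by αΔT L = 17.3×10⁻⁶ × 66 × 1825 = 2.084 mm.
With a force P in the spring, the elastic change of the strut is PL/(AE) and that of the spring is P/k; compatibility requires their sum to equal δ_free.
So P = δ_free / [L/(AE) + 1/k] = 2.084 / [ 1825/(2375×114×10³) + 1/(78×10³) ].
P = 2.084 / 1.956×10⁻⁵ = 106500 N.
σ = P/A = 106500/2375 = 44.85 MPa.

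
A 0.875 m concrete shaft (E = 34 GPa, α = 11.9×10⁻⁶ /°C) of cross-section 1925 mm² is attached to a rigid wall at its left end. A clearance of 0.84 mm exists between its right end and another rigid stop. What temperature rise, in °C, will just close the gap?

ΔT ≈ 80.7 °C

The gap closes when αΔT L = 0.84 mm, since the shaft is still unstressed at that instant.
ΔT = 0.84 / (11.9×10⁻⁶ × 875) = 80.67 °C.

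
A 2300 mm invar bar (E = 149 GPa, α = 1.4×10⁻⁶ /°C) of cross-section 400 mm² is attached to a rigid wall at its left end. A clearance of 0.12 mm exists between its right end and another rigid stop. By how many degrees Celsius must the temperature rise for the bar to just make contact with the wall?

ΔT ≈ 37.3 °C

Contact occurs when the free expansion equals the gap: αΔT L = 0.12 mm.
So ΔT = g/(αL) = 0.12/(1.4×10⁻⁶ × 2300) = 37.27 °C.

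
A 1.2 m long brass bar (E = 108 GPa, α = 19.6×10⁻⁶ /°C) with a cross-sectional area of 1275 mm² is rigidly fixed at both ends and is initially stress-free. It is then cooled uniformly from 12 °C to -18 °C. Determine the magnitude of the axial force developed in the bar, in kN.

P ≈ 81 kN (tensile)

The ends cannot move, so σ = EαΔT = 108×10³ × 19.6×10⁻⁶ × 30 = 63.5 MPa.
P = AEαΔT = 1275 × 108×10³ × 19.6×10⁻⁶ × 30 = 80.97 kN (tensile).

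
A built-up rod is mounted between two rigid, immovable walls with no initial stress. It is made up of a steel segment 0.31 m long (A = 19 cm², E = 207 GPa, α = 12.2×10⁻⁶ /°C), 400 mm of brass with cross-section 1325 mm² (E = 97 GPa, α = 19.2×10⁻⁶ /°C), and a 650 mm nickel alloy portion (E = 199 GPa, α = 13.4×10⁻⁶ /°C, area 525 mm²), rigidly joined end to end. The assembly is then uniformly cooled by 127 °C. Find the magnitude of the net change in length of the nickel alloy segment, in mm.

|ΔL| ≈ 0.468 mm

Free thermal contraction of the whole bar: Σ αᵢΔT Lᵢ = 12.2×10⁻⁶×127×310 + 19.2×10⁻⁶×127×400 + 13.4×10⁻⁶×127×650 = 2.562 mm.
Since the ends are fixed, an axial force P builds up, equal in every segment, with P · Σ Lᵢ/(AᵢEᵢ) = δ_free.
Σ Lᵢ/(AᵢEᵢ) = 310/(1900×207×10³) + 400/(1325×97×10³) + 650/(525×199×10³) = 1.012×10⁻⁵ mm/N.
P = 2.562 / 1.012×10⁻⁵ = 253100 N = 253.1 kN, tensile.
For the nickel alloy segment, free thermal change = 13.4×10⁻⁶×127×650 = 1.106 mm and elastic change from P = 253100×650/(525×199×10³) = 1.575 mm; these oppose, so the net change is 0.468 mm (segment lengthens).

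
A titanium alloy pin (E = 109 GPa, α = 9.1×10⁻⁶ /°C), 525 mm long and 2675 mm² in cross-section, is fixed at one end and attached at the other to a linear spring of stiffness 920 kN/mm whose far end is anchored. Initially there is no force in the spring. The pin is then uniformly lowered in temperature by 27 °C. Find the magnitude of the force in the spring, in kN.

P ≈ 44.7 kN

If the spring were absent the pin would shorten by αΔT L = 9.1×10⁻⁶ × 27 × 525 = 0.129 mm.
Let P be the tensile force in the spring. The pin extends elastically by PL/(AE) and the spring stretches by P/k; together these equal δ_free.
So P = δ_free / [L/(AE) + 1/k] = 0.129 / [ 525/(2675×109×10³) + 1/(920×10³) ].
P = 0.129 / 2.888×10⁻⁶ = 44670 N.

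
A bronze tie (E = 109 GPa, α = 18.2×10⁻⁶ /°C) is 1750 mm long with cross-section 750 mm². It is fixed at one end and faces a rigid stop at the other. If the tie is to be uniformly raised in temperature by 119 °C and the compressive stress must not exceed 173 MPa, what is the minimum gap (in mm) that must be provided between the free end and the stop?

With no wall the tie would lengthen by αΔT L = 18.2×10⁻⁶ × 119 × 1750 = 3.79 mm.
At the allowable stress the elastic shortening the wall may impose is σL/E = 173 × 1750 / (109×10³) = 2.778 mm.
So the gap has to take up the difference, g_min = δ_free − σL/E = 3.79 − 2.778 = 1.013 mm.

g ≈ 1.01 mm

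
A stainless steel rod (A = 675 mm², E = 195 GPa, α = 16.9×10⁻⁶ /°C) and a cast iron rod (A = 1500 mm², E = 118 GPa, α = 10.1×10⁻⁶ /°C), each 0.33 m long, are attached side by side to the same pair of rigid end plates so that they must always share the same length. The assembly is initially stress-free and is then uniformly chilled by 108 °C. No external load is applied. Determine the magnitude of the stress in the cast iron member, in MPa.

Equilibrium of a rigid end plate with no external load gives equal and opposite internal forces ±P in the two members. Since α_{stainless steel} > α_{cast iron}, cooling drives the stainless steel into tension and the cast iron into compression.
Compatibility of the two members (thermal + elastic change equal): (α₁ − α₂)ΔT = P·[1/(A₁E₁) + 1/(A₂E₂)].
|α₁ − α₂|·ΔT = 6.8×10⁻⁶ × 108 = 0.0007344.
1/(A₁E₁) + 1/(A₂E₂) = 1/(675×195×10³) + 1/(1500×118×10³) = 1.325×10⁻⁸ N⁻¹.
P = 0.0007344 / 1.325×10⁻⁸ = 55440 N = 55.44 kN.
σ_{cast iron} = P/A₂ = 55440/1500 = 36.96 MPa, compressive.

σ ≈ 37 MPa (compressive)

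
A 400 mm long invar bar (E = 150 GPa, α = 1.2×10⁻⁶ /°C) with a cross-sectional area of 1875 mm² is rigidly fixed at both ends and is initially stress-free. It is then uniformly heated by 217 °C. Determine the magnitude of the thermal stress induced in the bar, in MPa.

Because both ends are immovable the net strain is zero, and the suppressed thermal strain is αΔT = 1.2×10⁻⁶ × 217 = 260.4×10⁻⁶.
Hence σ = E·αΔT = 150×10³ × 260.4×10⁻⁶ = 39.06 MPa, compressive.

σ ≈ 39.1 MPa (compressive)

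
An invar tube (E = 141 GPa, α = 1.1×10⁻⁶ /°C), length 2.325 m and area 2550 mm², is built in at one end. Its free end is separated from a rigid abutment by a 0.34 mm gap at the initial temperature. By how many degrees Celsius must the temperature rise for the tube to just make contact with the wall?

The gap closes when αΔT L = 0.34 mm, since the tube is still unstressed at that instant.
So ΔT = g/(αL) = 0.34/(1.1×10⁻⁶ × 2325) = 132.9 °C.

ΔT ≈ 133 °C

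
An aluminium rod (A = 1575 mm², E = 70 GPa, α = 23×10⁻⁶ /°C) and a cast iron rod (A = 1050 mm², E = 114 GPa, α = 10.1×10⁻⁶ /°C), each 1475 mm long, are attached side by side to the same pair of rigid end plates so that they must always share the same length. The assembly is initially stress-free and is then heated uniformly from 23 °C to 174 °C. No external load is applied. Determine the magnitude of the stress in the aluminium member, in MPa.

The aluminium has the larger α, so on heating it would change length more than the cast iron if both were free. The rigid plates force a common final length, so the aluminium is put into compression and the cast iron into tension, with equal and opposite forces P (no external load).
Setting the final lengths equal and cancelling L: (α₁ − α₂)ΔT = P/(A₁E₁) + P/(A₂E₂).
|α₁ − α₂|·ΔT = 12.9×10⁻⁶ × 151 = 0.001948.
1/(A₁E₁) + 1/(A₂E₂) = 1/(1575×70×10³) + 1/(1050×114×10³) = 1.742×10⁻⁸ N⁻¹.
So P = 0.001948 / 1.742×10⁻⁸ = 111.8 kN.
σ_{aluminium} = P/A₁ = 111800/1575 = 70.98 MPa, compressive.

σ ≈ 71 MPa (compressive)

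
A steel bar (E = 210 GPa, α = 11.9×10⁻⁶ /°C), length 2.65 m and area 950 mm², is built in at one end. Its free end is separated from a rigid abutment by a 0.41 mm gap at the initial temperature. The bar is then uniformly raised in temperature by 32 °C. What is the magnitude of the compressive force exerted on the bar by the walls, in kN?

P ≈ 45.1 kN

If the wall were absent the bar would grow by αΔT L = 11.9×10⁻⁶ × 32 × 2650 = 1.009 mm.
This exceeds the 0.41 mm gap, so the wall pushes back. The portion of expansion that must be recovered elastically is δ_free − gap = 1.009 − 0.41 = 0.5991 mm.
So σ = E(δ_free − g)/L = 210×10³ × 0.5991/2650 = 47.48 MPa.
Force on the wall = σA = 47.48 × 950 mm² = 45.1 kN.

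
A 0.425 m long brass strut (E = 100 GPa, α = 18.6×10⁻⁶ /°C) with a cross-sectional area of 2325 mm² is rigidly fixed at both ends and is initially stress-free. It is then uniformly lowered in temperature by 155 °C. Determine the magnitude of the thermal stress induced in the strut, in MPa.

σ ≈ 288 MPa (tensile)

With length fixed, the mechanical strain must cancel the thermal strain αΔT = 18.6×10⁻⁶ × 155 = 2883×10⁻⁶.
The stress required to suppress this strain is σ = Eε = 100×10³ × 2883×10⁻⁶ = 288.3 MPa, tensile since the strut is trying to contract.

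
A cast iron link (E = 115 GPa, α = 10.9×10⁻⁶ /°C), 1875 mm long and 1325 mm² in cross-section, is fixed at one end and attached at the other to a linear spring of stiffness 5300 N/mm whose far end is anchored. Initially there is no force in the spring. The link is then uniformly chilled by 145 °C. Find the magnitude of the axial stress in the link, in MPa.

σ ≈ 11.1 MPa (tensile)

The unrestrained thermal change is αΔT L = 10.9×10⁻⁶ × 145 × 1875 = 2.963 mm.
Let P be the tensile force in the spring. The link extends elastically by PL/(AE) and the spring stretches by P/k; together these equal δ_free.
So P = δ_free / [L/(AE) + 1/k] = 2.963 / [ 1875/(1325×115×10³) + 1/(5300) ].
P = 2.963 / 0.000201 = 14740 N.
σ = P/A = 14740/1325 = 11.13 MPa.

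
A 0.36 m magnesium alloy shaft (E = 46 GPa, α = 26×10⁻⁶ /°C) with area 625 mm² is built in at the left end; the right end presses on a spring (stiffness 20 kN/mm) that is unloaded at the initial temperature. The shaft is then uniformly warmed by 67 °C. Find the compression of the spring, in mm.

The unrestrained thermal change is αΔT L = 26×10⁻⁶ × 67 × 360 = 0.6271 mm.
Let P be the compressive force at the spring. The shaft shortens elastically by PL/(AE) and the spring compresses by P/k; together these equal δ_free.
P [ L/(AE) + 1/k ] = δ_free → P [ 360/(625×46×10³) + 1/(20×10³) ] = 0.6271.
P = 0.6271 / 6.252×10⁻⁵ = 10030 N.
Spring compression = P/k = 10030/(20×10³) = 0.5015 mm.

δ ≈ 0.502 mm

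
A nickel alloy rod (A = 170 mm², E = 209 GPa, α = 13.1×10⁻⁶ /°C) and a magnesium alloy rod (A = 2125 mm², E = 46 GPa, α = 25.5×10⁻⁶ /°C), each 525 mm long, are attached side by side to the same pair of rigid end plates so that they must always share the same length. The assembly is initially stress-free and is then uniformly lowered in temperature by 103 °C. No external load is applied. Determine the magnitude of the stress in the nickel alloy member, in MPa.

σ ≈ 196 MPa (compressive)

Equilibrium of a rigid end plate with no external load gives equal and opposite internal forces ±P in the two members. Since α_{magnesium alloy} > α_{nickel alloy}, cooling drives the magnesium alloy into tension and the nickel alloy into compression.
Compatibility of the two members (thermal + elastic change equal): (α₁ − α₂)ΔT = P·[1/(A₁E₁) + 1/(A₂E₂)].
|α₁ − α₂|·ΔT = 12.4×10⁻⁶ × 103 = 0.001277.
1/(A₁E₁) + 1/(A₂E₂) = 1/(170×209×10³) + 1/(2125×46×10³) = 3.838×10⁻⁸ N⁻¹.
P = 0.001277 / 3.838×10⁻⁸ = 33280 N = 33.28 kN.
σ_{nickel alloy} = P/A₁ = 33280/170 = 195.8 MPa, compressive.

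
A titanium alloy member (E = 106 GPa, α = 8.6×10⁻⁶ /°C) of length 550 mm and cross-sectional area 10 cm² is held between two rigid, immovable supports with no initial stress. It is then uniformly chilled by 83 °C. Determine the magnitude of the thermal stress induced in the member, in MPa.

σ ≈ 75.7 MPa (tensile)

With length fixed, the mechanical strain must cancel the thermal strain αΔT = 8.6×10⁻⁶ × 83 = 713.8×10⁻⁶.
The stress required to suppress this strain is σ = Eε = 106×10³ × 713.8×10⁻⁶ = 75.66 MPa, tensile since the member is trying to contract.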